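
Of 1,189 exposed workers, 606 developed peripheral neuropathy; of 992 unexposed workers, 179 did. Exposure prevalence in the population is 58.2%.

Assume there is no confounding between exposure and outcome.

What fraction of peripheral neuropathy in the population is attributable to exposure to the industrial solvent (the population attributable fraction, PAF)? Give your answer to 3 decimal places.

p₁ = P(outcome | exposed) = 606/1189 = 0.50967
p₀ = P(outcome | unexposed) = 179/992 = 0.18044
Overall risk P(Y=1) = π·p₁ + (1−π)·p₀ = 0.582×0.50967 + 0.418×0.18044 = 0.37205.
Under exogeneity, PAF = [P(Y=1) − p₀] / P(Y=1).
PAF = (0.37205 − 0.18044) / 0.37205 ≈ 0.5150

PAF ≈ 0.515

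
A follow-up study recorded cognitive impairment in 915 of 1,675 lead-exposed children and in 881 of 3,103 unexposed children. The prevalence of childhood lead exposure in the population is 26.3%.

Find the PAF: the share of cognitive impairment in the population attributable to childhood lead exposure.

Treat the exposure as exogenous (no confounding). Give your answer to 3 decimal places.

p₁ = P(outcome | exposed) = 915/1675 = 0.54627
p₀ = P(outcome | unexposed) = 881/3103 = 0.28392
Overall risk P(Y=1) = π·p₁ + (1−π)·p₀ = 0.263×0.54627 + 0.737×0.28392 = 0.35292.
Under exogeneity, PAF = [P(Y=1) − p₀] / P(Y=1).
PAF = (0.35292 − 0.28392) / 0.35292 ≈ 0.1955

PAF ≈ 0.196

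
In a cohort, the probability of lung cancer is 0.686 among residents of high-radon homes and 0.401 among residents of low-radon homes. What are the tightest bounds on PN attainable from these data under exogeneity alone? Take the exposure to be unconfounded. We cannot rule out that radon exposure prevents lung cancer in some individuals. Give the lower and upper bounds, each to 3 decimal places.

Let p₁ = 0.686, p₀ = 0.401.
Under exogeneity alone the bounds on PN are max{0,(p₁−p₀)/p₁} ≤ PN ≤ min{1,(1−p₀)/p₁}.
  lower = (p₁ − p₀)/p₁ = 0.285 / 0.686 ≈ 0.4155
  upper = min{1, (1 − p₀)/p₁} = 0.599 / 0.686 ≈ 0.8732

0.415 ≤ PN ≤ 0.873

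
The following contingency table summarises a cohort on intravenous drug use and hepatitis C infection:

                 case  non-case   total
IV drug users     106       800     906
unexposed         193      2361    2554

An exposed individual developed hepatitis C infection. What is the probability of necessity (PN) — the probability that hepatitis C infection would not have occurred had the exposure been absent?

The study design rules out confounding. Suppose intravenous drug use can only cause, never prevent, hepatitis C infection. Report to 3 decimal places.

PN ≈ 0.354

p₁ = P(outcome | exposed) = 106/906 = 0.117
p₀ = P(outcome | unexposed) = 193/2554 = 0.075568
Under exogeneity and monotonicity, PN = (p₁ − p₀) / p₁.
PN = (0.117 − 0.075568) / 0.117 = 0.04143 / 0.117 ≈ 0.3541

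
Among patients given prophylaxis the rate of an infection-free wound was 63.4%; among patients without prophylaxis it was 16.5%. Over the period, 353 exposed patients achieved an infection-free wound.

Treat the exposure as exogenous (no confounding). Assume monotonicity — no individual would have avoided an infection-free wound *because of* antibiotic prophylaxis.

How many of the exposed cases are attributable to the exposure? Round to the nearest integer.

p₁ = 0.634, p₀ = 0.165.
PN = (p₁ − p₀)/p₁ = (0.634 − 0.165) / 0.634 ≈ 0.73975.
Attributable cases ≈ PN × (exposed cases) = 0.73975 × 353 ≈ 261.13.

about 261 cases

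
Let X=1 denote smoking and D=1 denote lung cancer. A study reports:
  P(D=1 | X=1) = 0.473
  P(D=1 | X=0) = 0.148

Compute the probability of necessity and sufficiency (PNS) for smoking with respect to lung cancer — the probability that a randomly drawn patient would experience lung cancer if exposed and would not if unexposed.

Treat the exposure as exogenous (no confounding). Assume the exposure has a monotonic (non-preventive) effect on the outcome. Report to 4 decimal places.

Let p₁ = 0.473, p₀ = 0.148.
Under exogeneity and monotonicity, PNS = p₁ − p₀.
PNS = 0.473 − 0.148 = 0.325

PNS ≈ 0.3250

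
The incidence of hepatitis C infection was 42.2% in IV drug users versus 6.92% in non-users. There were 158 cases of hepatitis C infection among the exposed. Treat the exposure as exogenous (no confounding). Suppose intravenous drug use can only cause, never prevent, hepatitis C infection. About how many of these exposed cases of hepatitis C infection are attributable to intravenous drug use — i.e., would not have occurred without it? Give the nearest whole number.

about 132 cases

p₁ = 0.422, p₀ = 0.0692.
PN = (p₁ − p₀)/p₁ = (0.422 − 0.0692) / 0.422 ≈ 0.83602.
Attributable cases ≈ PN × (exposed cases) = 0.83602 × 158 ≈ 132.09.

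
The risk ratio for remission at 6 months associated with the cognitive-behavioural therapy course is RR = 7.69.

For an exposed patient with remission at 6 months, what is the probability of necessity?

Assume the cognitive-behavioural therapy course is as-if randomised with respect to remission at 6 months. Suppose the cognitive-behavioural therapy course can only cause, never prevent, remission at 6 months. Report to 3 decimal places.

PN ≈ 0.870

Under exogeneity and monotonicity, PN = (RR − 1) / RR = 1 − 1/RR.
PN = (7.69 − 1) / 7.69 = 6.69 / 7.69 ≈ 0.8700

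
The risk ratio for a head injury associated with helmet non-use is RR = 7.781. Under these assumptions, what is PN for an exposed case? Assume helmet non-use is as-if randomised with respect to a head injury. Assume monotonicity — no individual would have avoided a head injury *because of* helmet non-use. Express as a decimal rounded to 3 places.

Under exogeneity and monotonicity, PN = (RR − 1) / RR = 1 − 1/RR.
PN = (7.781 − 1) / 7.781 = 6.781 / 7.781 ≈ 0.8715

PN ≈ 0.871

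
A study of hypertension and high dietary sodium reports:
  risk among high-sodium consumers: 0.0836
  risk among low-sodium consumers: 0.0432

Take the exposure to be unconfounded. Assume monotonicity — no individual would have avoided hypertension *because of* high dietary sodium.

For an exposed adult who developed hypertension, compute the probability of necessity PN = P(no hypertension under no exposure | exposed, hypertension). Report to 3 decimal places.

PN ≈ 0.483

Let p₁ = 0.0836, p₀ = 0.0432.
Under exogeneity and monotonicity, PN = (p₁ − p₀) / p₁.
PN = (0.0836 − 0.0432) / 0.0836 = 0.0404 / 0.0836 ≈ 0.4833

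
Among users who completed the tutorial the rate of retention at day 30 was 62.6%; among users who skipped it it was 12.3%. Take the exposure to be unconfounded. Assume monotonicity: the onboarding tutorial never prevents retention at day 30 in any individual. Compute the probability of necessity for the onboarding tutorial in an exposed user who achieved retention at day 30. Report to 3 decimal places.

p₁ = 0.626, p₀ = 0.123.
Under exogeneity and monotonicity, PN = (p₁ − p₀) / p₁.
PN = (0.626 − 0.123) / 0.626 = 0.503 / 0.626 ≈ 0.8035

PN ≈ 0.804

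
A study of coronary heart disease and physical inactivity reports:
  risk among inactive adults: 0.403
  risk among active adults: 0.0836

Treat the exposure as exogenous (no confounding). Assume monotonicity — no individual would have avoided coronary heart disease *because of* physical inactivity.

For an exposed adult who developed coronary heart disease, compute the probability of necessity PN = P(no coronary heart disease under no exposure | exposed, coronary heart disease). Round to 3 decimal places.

Let p₁ = 0.403, p₀ = 0.0836.
Under exogeneity and monotonicity, PN = (p₁ − p₀) / p₁.
PN = (0.403 − 0.0836) / 0.403 = 0.3194 / 0.403 ≈ 0.7926

PN ≈ 0.793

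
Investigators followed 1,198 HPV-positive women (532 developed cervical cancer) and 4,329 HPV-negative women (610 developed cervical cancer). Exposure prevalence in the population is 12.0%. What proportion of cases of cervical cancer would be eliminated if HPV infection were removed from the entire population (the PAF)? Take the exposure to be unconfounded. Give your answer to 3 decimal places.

p₁ = P(outcome | exposed) = 532/1198 = 0.44407
p₀ = P(outcome | unexposed) = 610/4329 = 0.14091
Overall risk P(Y=1) = π·p₁ + (1−π)·p₀ = 0.12×0.44407 + 0.88×0.14091 = 0.17729.
Under exogeneity, PAF = [P(Y=1) − p₀] / P(Y=1).
PAF = (0.17729 − 0.14091) / 0.17729 ≈ 0.2052

PAF ≈ 0.205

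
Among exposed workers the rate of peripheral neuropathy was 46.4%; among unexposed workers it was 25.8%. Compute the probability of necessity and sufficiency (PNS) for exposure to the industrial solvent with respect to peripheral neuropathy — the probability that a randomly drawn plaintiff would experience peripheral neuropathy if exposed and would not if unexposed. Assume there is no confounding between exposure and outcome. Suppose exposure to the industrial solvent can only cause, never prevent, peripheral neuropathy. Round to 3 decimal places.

p₁ = 0.464, p₀ = 0.258.
Under exogeneity and monotonicity, PNS = p₁ − p₀.
PNS = 0.464 − 0.258 = 0.206

PNS ≈ 0.206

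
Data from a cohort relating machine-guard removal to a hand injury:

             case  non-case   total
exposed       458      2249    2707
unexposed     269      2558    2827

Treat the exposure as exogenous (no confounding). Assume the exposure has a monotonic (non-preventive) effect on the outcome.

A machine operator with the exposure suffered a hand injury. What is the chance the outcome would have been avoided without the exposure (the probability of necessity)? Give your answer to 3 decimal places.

PN ≈ 0.438

p₁ = P(outcome | exposed) = 458/2707 = 0.16919
p₀ = P(outcome | unexposed) = 269/2827 = 0.095154
Under exogeneity and monotonicity, PN = (p₁ − p₀)/p₁.
PN = (0.16919 − 0.095154) / 0.16919 ≈ 0.4376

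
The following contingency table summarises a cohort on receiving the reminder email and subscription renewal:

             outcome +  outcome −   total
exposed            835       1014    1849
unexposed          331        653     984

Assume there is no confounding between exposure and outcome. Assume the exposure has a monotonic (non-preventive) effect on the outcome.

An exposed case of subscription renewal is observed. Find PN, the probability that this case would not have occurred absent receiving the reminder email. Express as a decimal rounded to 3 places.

PN ≈ 0.255

p₁ = P(outcome | exposed) = 835/1849 = 0.4516
p₀ = P(outcome | unexposed) = 331/984 = 0.33638
Under exogeneity and monotonicity, PN = (p₁ − p₀)/p₁.
PN = (0.4516 − 0.33638) / 0.4516 ≈ 0.2551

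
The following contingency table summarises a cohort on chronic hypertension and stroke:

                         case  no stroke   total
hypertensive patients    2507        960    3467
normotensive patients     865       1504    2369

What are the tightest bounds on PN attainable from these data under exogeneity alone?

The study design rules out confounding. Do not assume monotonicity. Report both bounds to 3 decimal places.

p₁ = P(outcome | exposed) = 2507/3467 = 0.7231
p₀ = P(outcome | unexposed) = 865/2369 = 0.36513
Under exogeneity alone the bounds on PN are max{0,(p₁−p₀)/p₁} ≤ PN ≤ min{1,(1−p₀)/p₁}.
  lower = (p₁ − p₀)/p₁ = 0.35797 / 0.7231 ≈ 0.4950
  upper = min{1, (1 − p₀)/p₁} = 0.63487 / 0.7231 ≈ 0.8780

0.495 ≤ PN ≤ 0.878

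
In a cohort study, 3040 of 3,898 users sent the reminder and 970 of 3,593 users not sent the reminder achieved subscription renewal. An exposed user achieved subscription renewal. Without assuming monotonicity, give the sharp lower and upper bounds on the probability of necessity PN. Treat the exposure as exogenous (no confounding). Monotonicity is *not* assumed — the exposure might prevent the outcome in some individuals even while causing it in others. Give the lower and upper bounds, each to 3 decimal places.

p₁ = P(outcome | exposed) = 3040/3898 = 0.77989
p₀ = P(outcome | unexposed) = 970/3593 = 0.26997
Under exogeneity alone the bounds on PN are max{0,(p₁−p₀)/p₁} ≤ PN ≤ min{1,(1−p₀)/p₁}.
  lower = (p₁ − p₀)/p₁ = 0.50992 / 0.77989 ≈ 0.6538
  upper = min{1, (1 − p₀)/p₁} = 0.73003 / 0.77989 ≈ 0.9361

0.654 ≤ PN ≤ 0.936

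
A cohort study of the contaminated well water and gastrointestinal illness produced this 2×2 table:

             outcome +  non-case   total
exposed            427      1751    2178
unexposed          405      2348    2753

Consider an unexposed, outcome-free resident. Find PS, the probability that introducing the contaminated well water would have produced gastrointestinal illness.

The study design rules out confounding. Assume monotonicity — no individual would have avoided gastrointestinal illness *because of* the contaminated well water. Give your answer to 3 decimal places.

PS ≈ 0.057

p₁ = P(outcome | exposed) = 427/2178 = 0.19605
p₀ = P(outcome | unexposed) = 405/2753 = 0.14711
Under exogeneity and monotonicity, PS = (p₁ − p₀)/(1 − p₀).
PS = (0.19605 − 0.14711) / 0.85289 ≈ 0.0574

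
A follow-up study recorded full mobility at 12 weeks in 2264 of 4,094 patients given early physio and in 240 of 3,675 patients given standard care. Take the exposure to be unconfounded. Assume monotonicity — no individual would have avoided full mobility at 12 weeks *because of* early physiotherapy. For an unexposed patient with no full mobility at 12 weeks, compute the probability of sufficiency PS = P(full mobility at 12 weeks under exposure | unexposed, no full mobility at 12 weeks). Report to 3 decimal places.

p₁ = P(outcome | exposed) = 2264/4094 = 0.553
p₀ = P(outcome | unexposed) = 240/3675 = 0.065306
Under exogeneity and monotonicity, PS = (p₁ − p₀) / (1 − p₀).
PS = (0.553 − 0.065306) / (1 − 0.065306) = 0.4877 / 0.93469 ≈ 0.5218

PS ≈ 0.522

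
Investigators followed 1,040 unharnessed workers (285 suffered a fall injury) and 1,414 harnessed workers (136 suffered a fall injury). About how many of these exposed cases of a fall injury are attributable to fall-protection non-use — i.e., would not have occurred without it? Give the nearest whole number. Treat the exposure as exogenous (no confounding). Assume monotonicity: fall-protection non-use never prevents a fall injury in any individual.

about 185 cases

p₁ = P(outcome | exposed) = 285/1040 = 0.27404
p₀ = P(outcome | unexposed) = 136/1414 = 0.096181
PN = (p₁ − p₀)/p₁ = (0.27404 − 0.096181) / 0.27404 ≈ 0.64902.
Attributable cases ≈ PN × (exposed cases) = 0.64902 × 285 ≈ 184.97.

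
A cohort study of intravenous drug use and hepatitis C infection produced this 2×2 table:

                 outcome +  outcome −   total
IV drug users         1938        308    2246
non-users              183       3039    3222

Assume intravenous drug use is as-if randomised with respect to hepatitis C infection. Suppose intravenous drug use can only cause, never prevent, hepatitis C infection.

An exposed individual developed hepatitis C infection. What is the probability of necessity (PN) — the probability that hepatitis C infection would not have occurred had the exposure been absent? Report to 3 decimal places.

PN ≈ 0.934

p₁ = P(outcome | exposed) = 1938/2246 = 0.86287
p₀ = P(outcome | unexposed) = 183/3222 = 0.056797
Under exogeneity and monotonicity, PN = (p₁ − p₀)/p₁.
PN = (0.86287 − 0.056797) / 0.86287 ≈ 0.9342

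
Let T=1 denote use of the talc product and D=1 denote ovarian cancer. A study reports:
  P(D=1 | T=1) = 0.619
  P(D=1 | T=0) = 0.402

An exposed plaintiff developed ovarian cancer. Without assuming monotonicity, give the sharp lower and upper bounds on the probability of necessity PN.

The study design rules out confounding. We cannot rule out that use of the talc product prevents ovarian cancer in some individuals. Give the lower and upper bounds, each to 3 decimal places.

0.351 ≤ PN ≤ 0.966

Let p₁ = 0.619, p₀ = 0.402.
Under exogeneity alone the bounds on PN are max{0,(p₁−p₀)/p₁} ≤ PN ≤ min{1,(1−p₀)/p₁}.
  lower = (p₁ − p₀)/p₁ = 0.217 / 0.619 ≈ 0.3506
  upper = min{1, (1 − p₀)/p₁} = 0.598 / 0.619 ≈ 0.9661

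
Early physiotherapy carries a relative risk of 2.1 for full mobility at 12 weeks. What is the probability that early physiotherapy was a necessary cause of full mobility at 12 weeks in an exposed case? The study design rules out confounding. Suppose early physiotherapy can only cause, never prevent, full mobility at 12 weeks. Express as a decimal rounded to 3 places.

PN ≈ 0.524

Under exogeneity and monotonicity, PN = (RR − 1) / RR = 1 − 1/RR.
PN = (2.1 − 1) / 2.1 = 1.1 / 2.1 ≈ 0.5238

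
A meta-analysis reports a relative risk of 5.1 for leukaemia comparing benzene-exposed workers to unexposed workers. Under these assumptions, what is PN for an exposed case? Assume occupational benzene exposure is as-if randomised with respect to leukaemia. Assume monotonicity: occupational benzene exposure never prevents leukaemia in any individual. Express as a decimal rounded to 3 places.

Under exogeneity and monotonicity, PN = (RR − 1) / RR = 1 − 1/RR.
PN = (5.1 − 1) / 5.1 = 4.1 / 5.1 ≈ 0.8039

PN ≈ 0.804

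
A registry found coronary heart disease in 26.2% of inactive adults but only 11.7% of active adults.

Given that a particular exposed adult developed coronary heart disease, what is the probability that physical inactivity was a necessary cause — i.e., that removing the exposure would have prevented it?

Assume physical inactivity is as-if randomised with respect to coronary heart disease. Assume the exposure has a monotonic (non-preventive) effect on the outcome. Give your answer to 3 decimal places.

p₁ = 0.262, p₀ = 0.117.
Under exogeneity and monotonicity, PN = (p₁ − p₀) / p₁.
PN = (0.262 − 0.117) / 0.262 = 0.145 / 0.262 ≈ 0.5534

PN ≈ 0.553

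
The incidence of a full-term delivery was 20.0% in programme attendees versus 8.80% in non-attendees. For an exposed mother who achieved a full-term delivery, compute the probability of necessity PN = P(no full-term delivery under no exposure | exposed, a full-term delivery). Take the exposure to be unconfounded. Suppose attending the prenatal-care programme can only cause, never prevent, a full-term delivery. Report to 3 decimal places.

PN ≈ 0.560

p₁ = 0.2, p₀ = 0.088.
Under exogeneity and monotonicity, PN = (p₁ − p₀) / p₁.
PN = (0.2 − 0.088) / 0.2 = 0.112 / 0.2 ≈ 0.5600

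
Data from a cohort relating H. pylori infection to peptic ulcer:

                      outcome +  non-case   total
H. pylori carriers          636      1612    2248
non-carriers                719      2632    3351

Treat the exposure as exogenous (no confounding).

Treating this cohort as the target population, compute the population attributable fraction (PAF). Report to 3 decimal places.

p₁ = P(outcome | exposed) = 636/2248 = 0.28292
p₀ = P(outcome | unexposed) = 719/3351 = 0.21456
Exposure prevalence π = 2248/5599 = 0.4015; overall risk P(Y=1) = 0.24201.
Under exogeneity, PAF = [P(Y=1) − p₀]/P(Y=1).
PAF = (0.24201 − 0.21456) / 0.24201 ≈ 0.1134

PAF ≈ 0.113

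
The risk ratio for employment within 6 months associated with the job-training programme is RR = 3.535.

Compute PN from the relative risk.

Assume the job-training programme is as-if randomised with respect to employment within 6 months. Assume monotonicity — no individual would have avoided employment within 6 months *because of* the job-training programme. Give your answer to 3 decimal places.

PN ≈ 0.717

Under exogeneity and monotonicity, PN = (RR − 1) / RR = 1 − 1/RR.
PN = (3.535 − 1) / 3.535 = 2.535 / 3.535 ≈ 0.7171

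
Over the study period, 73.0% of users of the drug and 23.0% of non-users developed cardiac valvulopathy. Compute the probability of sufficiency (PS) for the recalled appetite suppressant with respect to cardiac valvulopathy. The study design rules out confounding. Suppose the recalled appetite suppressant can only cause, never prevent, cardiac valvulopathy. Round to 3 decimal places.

p₁ = 0.73, p₀ = 0.23.
Under exogeneity and monotonicity, PS = (p₁ − p₀) / (1 − p₀).
PS = (0.73 − 0.23) / (1 − 0.23) = 0.5 / 0.77 ≈ 0.6494

PS ≈ 0.649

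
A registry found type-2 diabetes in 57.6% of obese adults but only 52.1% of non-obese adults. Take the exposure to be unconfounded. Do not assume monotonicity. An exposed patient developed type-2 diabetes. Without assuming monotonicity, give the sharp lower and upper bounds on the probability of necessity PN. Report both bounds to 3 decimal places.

0.095 ≤ PN ≤ 0.832

p₁ = 0.576, p₀ = 0.521.
Under exogeneity alone the bounds on PN are max{0,(p₁−p₀)/p₁} ≤ PN ≤ min{1,(1−p₀)/p₁}.
  lower = (p₁ − p₀)/p₁ = 0.055 / 0.576 ≈ 0.0955
  upper = min{1, (1 − p₀)/p₁} = 0.479 / 0.576 ≈ 0.8316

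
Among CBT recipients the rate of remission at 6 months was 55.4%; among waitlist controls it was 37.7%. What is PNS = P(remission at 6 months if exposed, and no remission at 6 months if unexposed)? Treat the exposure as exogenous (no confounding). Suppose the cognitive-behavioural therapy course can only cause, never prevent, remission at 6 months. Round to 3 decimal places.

PNS ≈ 0.177

p₁ = 0.554, p₀ = 0.377.
Under exogeneity and monotonicity, PNS = p₁ − p₀.
PNS = 0.554 − 0.377 = 0.177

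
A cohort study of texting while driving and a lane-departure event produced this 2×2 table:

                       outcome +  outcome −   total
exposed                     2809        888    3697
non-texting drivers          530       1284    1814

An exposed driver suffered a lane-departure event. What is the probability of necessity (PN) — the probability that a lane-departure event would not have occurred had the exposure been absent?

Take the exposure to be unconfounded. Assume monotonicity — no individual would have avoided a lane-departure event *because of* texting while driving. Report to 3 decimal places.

p₁ = P(outcome | exposed) = 2809/3697 = 0.75981
p₀ = P(outcome | unexposed) = 530/1814 = 0.29217
Under exogeneity and monotonicity, PN = (p₁ − p₀)/p₁.
PN = (0.75981 − 0.29217) / 0.75981 ≈ 0.6155

PN ≈ 0.615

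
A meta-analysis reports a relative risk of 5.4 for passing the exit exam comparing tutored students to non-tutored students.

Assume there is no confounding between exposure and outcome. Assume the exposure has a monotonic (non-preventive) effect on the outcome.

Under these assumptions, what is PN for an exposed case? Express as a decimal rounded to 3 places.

PN ≈ 0.815

Under exogeneity and monotonicity, PN = (RR − 1) / RR = 1 − 1/RR.
PN = (5.4 − 1) / 5.4 = 4.4 / 5.4 ≈ 0.8148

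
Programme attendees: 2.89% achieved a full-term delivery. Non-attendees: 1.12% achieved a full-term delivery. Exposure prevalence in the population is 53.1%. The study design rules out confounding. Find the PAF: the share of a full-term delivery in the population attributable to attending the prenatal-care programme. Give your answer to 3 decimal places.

PAF ≈ 0.456

p₁ = 0.0289, p₀ = 0.0112.
Overall risk P(Y=1) = π·p₁ + (1−π)·p₀ = 0.531×0.0289 + 0.469×0.0112 = 0.020599.
Under exogeneity, PAF = [P(Y=1) − p₀] / P(Y=1).
PAF = (0.020599 − 0.0112) / 0.020599 ≈ 0.4563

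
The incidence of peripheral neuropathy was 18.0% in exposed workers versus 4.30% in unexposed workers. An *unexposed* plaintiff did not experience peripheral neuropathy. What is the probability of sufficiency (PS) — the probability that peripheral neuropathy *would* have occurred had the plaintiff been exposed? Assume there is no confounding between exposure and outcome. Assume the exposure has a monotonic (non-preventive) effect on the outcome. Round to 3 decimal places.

PS ≈ 0.143

p₁ = 0.18, p₀ = 0.043.
Under exogeneity and monotonicity, PS = (p₁ − p₀) / (1 − p₀).
PS = (0.18 − 0.043) / (1 − 0.043) = 0.137 / 0.957 ≈ 0.1432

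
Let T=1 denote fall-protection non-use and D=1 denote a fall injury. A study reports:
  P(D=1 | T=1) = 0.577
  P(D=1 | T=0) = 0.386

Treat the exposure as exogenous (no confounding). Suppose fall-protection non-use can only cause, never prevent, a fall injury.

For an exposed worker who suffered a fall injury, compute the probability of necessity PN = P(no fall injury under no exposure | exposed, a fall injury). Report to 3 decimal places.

PN ≈ 0.331

Let p₁ = 0.577, p₀ = 0.386.
Under exogeneity and monotonicity, PN = (p₁ − p₀) / p₁.
PN = (0.577 − 0.386) / 0.577 = 0.191 / 0.577 ≈ 0.3310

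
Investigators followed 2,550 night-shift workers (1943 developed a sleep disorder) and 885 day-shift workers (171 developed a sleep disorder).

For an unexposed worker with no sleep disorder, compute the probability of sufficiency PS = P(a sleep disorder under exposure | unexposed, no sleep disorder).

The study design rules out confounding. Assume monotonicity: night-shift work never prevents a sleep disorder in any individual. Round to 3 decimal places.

PS ≈ 0.705

p₁ = P(outcome | exposed) = 1943/2550 = 0.76196
p₀ = P(outcome | unexposed) = 171/885 = 0.19322
Under exogeneity and monotonicity, PS = (p₁ − p₀) / (1 − p₀).
PS = (0.76196 − 0.19322) / (1 − 0.19322) = 0.56874 / 0.80678 ≈ 0.7050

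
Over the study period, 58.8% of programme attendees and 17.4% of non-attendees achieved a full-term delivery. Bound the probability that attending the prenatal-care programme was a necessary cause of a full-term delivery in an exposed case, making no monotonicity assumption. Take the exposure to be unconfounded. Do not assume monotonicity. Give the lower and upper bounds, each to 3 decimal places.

0.704 ≤ PN ≤ 1.000

p₁ = 0.588, p₀ = 0.174.
Under exogeneity alone the bounds on PN are max{0,(p₁−p₀)/p₁} ≤ PN ≤ min{1,(1−p₀)/p₁}.
  lower = (p₁ − p₀)/p₁ = 0.414 / 0.588 ≈ 0.7041
  upper = min{1, (1 − p₀)/p₁} = 0.826 / 0.588 ≈ 1.4048 → capped at 1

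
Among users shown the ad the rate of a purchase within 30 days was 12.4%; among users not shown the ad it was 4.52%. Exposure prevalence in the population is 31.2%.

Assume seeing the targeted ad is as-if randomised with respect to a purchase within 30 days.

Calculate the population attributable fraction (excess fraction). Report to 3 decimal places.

p₁ = 0.124, p₀ = 0.0452.
Overall risk P(Y=1) = π·p₁ + (1−π)·p₀ = 0.312×0.124 + 0.688×0.0452 = 0.069786.
Under exogeneity, PAF = [P(Y=1) − p₀] / P(Y=1).
PAF = (0.069786 − 0.0452) / 0.069786 ≈ 0.3523

PAF ≈ 0.352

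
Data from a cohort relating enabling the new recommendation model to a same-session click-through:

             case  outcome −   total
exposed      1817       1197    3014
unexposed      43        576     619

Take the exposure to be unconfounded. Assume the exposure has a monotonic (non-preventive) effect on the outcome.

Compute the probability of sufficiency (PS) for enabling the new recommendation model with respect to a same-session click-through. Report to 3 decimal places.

PS ≈ 0.573

p₁ = P(outcome | exposed) = 1817/3014 = 0.60285
p₀ = P(outcome | unexposed) = 43/619 = 0.069467
Under exogeneity and monotonicity, PS = (p₁ − p₀) / (1 − p₀).
PS = (0.60285 − 0.069467) / (1 − 0.069467) = 0.53339 / 0.93053 ≈ 0.5732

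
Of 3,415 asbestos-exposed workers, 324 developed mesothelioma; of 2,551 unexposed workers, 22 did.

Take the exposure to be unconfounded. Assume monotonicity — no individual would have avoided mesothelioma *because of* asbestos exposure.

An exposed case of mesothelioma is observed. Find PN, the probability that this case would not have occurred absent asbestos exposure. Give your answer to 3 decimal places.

PN ≈ 0.909

p₁ = P(outcome | exposed) = 324/3415 = 0.094876
p₀ = P(outcome | unexposed) = 22/2551 = 0.0086241
Under exogeneity and monotonicity, PN = (p₁ − p₀) / p₁.
PN = (0.094876 − 0.0086241) / 0.094876 = 0.086251 / 0.094876 ≈ 0.9091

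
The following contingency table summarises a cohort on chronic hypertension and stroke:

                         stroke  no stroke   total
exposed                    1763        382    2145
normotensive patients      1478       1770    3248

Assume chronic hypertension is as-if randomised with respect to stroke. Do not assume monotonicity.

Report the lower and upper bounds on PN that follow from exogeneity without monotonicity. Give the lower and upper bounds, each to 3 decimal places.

0.446 ≤ PN ≤ 0.663

p₁ = P(outcome | exposed) = 1763/2145 = 0.82191
p₀ = P(outcome | unexposed) = 1478/3248 = 0.45505
Under exogeneity alone the bounds on PN are max{0,(p₁−p₀)/p₁} ≤ PN ≤ min{1,(1−p₀)/p₁}.
  lower = (p₁ − p₀)/p₁ = 0.36686 / 0.82191 ≈ 0.4464
  upper = min{1, (1 − p₀)/p₁} = 0.54495 / 0.82191 ≈ 0.6630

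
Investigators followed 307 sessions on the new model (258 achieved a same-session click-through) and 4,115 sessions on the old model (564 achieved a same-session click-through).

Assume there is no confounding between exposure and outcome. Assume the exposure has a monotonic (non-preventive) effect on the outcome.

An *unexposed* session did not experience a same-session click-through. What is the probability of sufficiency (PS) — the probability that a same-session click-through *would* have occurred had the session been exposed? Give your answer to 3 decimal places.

PS ≈ 0.815

p₁ = P(outcome | exposed) = 258/307 = 0.84039
p₀ = P(outcome | unexposed) = 564/4115 = 0.13706
Under exogeneity and monotonicity, PS = (p₁ − p₀) / (1 − p₀).
PS = (0.84039 − 0.13706) / (1 − 0.13706) = 0.70333 / 0.86294 ≈ 0.8150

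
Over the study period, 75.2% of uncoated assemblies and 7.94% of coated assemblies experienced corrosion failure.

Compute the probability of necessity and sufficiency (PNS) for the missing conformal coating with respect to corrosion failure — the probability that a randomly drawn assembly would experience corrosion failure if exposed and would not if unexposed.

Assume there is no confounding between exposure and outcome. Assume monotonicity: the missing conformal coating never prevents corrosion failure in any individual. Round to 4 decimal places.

p₁ = 0.752, p₀ = 0.0794.
Under exogeneity and monotonicity, PNS = p₁ − p₀.
PNS = 0.752 − 0.0794 = 0.6726

PNS ≈ 0.6726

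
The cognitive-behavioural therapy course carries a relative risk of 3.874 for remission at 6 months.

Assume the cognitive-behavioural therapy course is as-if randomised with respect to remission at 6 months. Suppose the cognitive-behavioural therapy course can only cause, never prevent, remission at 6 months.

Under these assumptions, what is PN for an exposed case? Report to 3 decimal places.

PN ≈ 0.742

Under exogeneity and monotonicity, PN = (RR − 1) / RR = 1 − 1/RR.
PN = (3.874 − 1) / 3.874 = 2.874 / 3.874 ≈ 0.7419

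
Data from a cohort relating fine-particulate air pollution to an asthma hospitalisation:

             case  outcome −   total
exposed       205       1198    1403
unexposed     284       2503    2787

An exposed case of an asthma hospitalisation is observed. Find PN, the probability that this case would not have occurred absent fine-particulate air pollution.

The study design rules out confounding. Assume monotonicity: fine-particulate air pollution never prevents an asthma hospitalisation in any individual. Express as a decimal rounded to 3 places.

p₁ = P(outcome | exposed) = 205/1403 = 0.14612
p₀ = P(outcome | unexposed) = 284/2787 = 0.1019
Under exogeneity and monotonicity, PN = (p₁ − p₀) / p₁.
PN = (0.14612 − 0.1019) / 0.14612 = 0.044214 / 0.14612 ≈ 0.3026

PN ≈ 0.303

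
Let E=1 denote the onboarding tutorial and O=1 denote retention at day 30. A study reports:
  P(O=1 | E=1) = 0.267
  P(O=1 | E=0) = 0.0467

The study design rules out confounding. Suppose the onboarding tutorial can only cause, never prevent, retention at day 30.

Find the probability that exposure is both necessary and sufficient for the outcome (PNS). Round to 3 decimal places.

Let p₁ = 0.267, p₀ = 0.0467.
Under exogeneity and monotonicity, PNS = p₁ − p₀.
PNS = 0.267 − 0.0467 = 0.2203

PNS ≈ 0.220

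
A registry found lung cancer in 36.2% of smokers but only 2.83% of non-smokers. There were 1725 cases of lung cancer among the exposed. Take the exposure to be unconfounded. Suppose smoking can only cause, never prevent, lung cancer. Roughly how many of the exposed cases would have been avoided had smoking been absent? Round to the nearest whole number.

about 1590 cases

p₁ = 0.362, p₀ = 0.0283.
PN = (p₁ − p₀)/p₁ = (0.362 − 0.0283) / 0.362 ≈ 0.92182.
Attributable cases ≈ PN × (exposed cases) = 0.92182 × 1725 ≈ 1590.15.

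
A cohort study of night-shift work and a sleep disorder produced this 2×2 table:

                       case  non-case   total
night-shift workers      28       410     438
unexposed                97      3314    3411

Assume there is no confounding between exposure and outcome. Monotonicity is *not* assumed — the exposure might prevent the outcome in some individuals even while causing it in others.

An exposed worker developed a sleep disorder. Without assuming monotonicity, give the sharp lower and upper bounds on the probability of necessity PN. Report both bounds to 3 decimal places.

p₁ = P(outcome | exposed) = 28/438 = 0.063927
p₀ = P(outcome | unexposed) = 97/3411 = 0.028437
Under exogeneity alone the bounds on PN are max{0,(p₁−p₀)/p₁} ≤ PN ≤ min{1,(1−p₀)/p₁}.
  lower = (p₁ − p₀)/p₁ = 0.03549 / 0.063927 ≈ 0.5552
  upper = min{1, (1 − p₀)/p₁} = 0.97156 / 0.063927 ≈ 15.1980 → capped at 1

0.555 ≤ PN ≤ 1.000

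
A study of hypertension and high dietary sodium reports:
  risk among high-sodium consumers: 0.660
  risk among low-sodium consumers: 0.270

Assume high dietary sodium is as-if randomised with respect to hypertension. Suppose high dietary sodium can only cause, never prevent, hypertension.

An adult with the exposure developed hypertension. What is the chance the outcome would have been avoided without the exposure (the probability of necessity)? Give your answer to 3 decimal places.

Let p₁ = 0.66, p₀ = 0.27.
Under exogeneity and monotonicity, PN = (p₁ − p₀) / p₁.
PN = (0.66 − 0.27) / 0.66 = 0.39 / 0.66 ≈ 0.5909

PN ≈ 0.591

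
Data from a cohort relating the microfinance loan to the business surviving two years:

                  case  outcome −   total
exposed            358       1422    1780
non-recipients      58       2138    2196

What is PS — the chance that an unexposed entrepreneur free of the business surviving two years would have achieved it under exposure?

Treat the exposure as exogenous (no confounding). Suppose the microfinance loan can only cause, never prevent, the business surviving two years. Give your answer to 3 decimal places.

p₁ = P(outcome | exposed) = 358/1780 = 0.20112
p₀ = P(outcome | unexposed) = 58/2196 = 0.026412
Under exogeneity and monotonicity, PS = (p₁ − p₀)/(1 − p₀).
PS = (0.20112 − 0.026412) / 0.97359 ≈ 0.1795

PS ≈ 0.179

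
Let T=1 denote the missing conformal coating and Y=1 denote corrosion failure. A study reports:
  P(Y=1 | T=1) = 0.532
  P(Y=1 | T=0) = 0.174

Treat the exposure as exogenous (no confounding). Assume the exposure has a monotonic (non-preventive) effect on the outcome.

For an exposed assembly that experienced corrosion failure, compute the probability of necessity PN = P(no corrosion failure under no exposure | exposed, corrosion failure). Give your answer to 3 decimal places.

PN ≈ 0.673

Let p₁ = 0.532, p₀ = 0.174.
Under exogeneity and monotonicity, PN = (p₁ − p₀) / p₁.
PN = (0.532 − 0.174) / 0.532 = 0.358 / 0.532 ≈ 0.6729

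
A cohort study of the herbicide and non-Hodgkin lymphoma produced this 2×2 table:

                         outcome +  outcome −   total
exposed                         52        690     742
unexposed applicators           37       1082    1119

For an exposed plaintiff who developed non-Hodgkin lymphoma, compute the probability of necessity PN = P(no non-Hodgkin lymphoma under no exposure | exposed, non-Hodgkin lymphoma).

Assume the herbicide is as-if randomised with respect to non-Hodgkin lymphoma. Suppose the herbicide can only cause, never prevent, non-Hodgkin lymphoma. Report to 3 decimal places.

p₁ = P(outcome | exposed) = 52/742 = 0.070081
p₀ = P(outcome | unexposed) = 37/1119 = 0.033065
Under exogeneity and monotonicity, PN = (p₁ − p₀) / p₁.
PN = (0.070081 − 0.033065) / 0.070081 = 0.037016 / 0.070081 ≈ 0.5282

PN ≈ 0.528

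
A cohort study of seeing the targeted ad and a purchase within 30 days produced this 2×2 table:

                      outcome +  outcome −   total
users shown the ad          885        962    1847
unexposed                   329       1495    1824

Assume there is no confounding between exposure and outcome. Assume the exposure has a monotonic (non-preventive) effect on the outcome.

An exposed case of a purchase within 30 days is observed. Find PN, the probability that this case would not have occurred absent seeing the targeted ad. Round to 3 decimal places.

PN ≈ 0.624

p₁ = P(outcome | exposed) = 885/1847 = 0.47916
p₀ = P(outcome | unexposed) = 329/1824 = 0.18037
Under exogeneity and monotonicity, PN = (p₁ − p₀)/p₁.
PN = (0.47916 − 0.18037) / 0.47916 ≈ 0.6236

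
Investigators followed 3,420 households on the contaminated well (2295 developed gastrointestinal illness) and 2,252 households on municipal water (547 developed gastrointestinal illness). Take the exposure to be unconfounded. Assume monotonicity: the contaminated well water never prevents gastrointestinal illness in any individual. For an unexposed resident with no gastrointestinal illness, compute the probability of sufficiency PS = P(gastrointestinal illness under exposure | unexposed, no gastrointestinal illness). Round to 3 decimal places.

p₁ = P(outcome | exposed) = 2295/3420 = 0.67105
p₀ = P(outcome | unexposed) = 547/2252 = 0.2429
Under exogeneity and monotonicity, PS = (p₁ − p₀) / (1 − p₀).
PS = (0.67105 − 0.2429) / (1 − 0.2429) = 0.42816 / 0.7571 ≈ 0.5655

PS ≈ 0.566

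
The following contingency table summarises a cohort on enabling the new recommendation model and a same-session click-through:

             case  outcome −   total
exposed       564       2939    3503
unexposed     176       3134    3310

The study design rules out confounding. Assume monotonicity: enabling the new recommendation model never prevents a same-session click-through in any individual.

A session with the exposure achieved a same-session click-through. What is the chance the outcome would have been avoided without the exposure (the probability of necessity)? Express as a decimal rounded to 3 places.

PN ≈ 0.670

p₁ = P(outcome | exposed) = 564/3503 = 0.161
p₀ = P(outcome | unexposed) = 176/3310 = 0.053172
Under exogeneity and monotonicity, PN = (p₁ − p₀)/p₁.
PN = (0.161 − 0.053172) / 0.161 ≈ 0.6697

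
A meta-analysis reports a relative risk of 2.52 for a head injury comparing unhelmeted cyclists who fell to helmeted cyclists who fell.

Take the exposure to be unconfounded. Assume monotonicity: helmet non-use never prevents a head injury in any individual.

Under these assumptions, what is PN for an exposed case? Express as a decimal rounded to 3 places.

PN ≈ 0.603

Under exogeneity and monotonicity, PN = (RR − 1) / RR = 1 − 1/RR.
PN = (2.52 − 1) / 2.52 = 1.52 / 2.52 ≈ 0.6032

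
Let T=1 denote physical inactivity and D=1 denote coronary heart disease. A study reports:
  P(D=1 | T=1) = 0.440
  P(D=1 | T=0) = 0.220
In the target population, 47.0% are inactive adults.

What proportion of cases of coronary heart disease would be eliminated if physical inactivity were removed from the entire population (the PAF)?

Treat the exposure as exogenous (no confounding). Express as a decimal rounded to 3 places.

Let p₁ = 0.44, p₀ = 0.22.
Overall risk P(Y=1) = π·p₁ + (1−π)·p₀ = 0.47×0.44 + 0.53×0.22 = 0.3234.
Under exogeneity, PAF = [P(Y=1) − p₀] / P(Y=1).
PAF = (0.3234 − 0.22) / 0.3234 ≈ 0.3197

PAF ≈ 0.320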